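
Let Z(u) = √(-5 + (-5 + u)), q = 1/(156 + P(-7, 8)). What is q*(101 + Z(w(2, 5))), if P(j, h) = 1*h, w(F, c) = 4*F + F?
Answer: 101/164 ≈ 0.61585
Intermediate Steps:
w(F, c) = 5*F
P(j, h) = h
q = 1/164 (q = 1/(156 + 8) = 1/164 ≈ 0.0060976)
Z(u) = √(-10 + u)
q*(101 + Z(w(2, 5))) = (101 + √(-10 + 5*2))/164 = (101 + √(-10 + 10))/164 = (101 + √0)/164 = (101 + 0)/164 = (1/164)*101 = 101/164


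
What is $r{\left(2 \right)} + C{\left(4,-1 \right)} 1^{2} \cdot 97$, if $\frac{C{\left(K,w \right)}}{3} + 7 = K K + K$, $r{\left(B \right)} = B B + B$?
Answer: $3789$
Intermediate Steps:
$r{\left(B \right)} = B + B^{2}$ ($r{\left(B \right)} = B^{2} + B = B + B^{2}$)
$C{\left(K,w \right)} = -21 + 3 K + 3 K^{2}$ ($C{\left(K,w \right)} = -21 + 3 \left(K K + K\right) = -21 + 3 \left(K^{2} + K\right) = -21 + 3 \left(K + K^{2}\right) = -21 + \left(3 K + 3 K^{2}\right) = -21 + 3 K + 3 K^{2}$)
$r{\left(2 \right)} + C{\left(4,-1 \right)} 1^{2} \cdot 97 = 2 \left(1 + 2\right) + \left(-21 + 3 \cdot 4 + 3 \cdot 4^{2}\right) 1^{2} \cdot 97 = 2 \cdot 3 + \left(-21 + 12 + 3 \cdot 16\right) 1 \cdot 97 = 6 + \left(-21 + 12 + 48\right) 1 \cdot 97 = 6 + 39 \cdot 1 \cdot 97 = 6 + 39 \cdot 97 = 6 + 3783 = 3789$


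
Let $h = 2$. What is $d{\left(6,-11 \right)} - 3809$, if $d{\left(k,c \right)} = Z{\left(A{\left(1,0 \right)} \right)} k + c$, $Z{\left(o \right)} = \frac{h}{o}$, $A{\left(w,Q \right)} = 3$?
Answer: $-3816$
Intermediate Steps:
$Z{\left(o \right)} = \frac{2}{o}$
$d{\left(k,c \right)} = c + \frac{2 k}{3}$ ($d{\left(k,c \right)} = \frac{2}{3} k + c = 2 \cdot \frac{1}{3} k + c = \frac{2 k}{3} + c = c + \frac{2 k}{3}$)
$d{\left(6,-11 \right)} - 3809 = \left(-11 + \frac{2}{3} \cdot 6\right) - 3809 = \left(-11 + 4\right) - 3809 = -7 - 3809 = -3816$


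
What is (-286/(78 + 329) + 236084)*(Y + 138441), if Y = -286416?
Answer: -1292573758950/37 ≈ -3.4934e+10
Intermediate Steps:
(-286/(78 + 329) + 236084)*(Y + 138441) = (-286/(78 + 329) + 236084)*(-286416 + 138441) = (-286/407 + 236084)*(-147975) = (-286*1/407 + 236084)*(-147975) = (-26/37 + 236084)*(-147975) = (8735082/37)*(-147975) = -1292573758950/37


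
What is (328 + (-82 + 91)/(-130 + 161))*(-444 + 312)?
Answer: -1343364/31 ≈ -43334.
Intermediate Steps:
(328 + (-82 + 91)/(-130 + 161))*(-444 + 312) = (328 + 9/31)*(-132) = (10177/31)*(-132) = -1343364/31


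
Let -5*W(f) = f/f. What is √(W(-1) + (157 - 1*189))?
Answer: I*√805/5 ≈ 5.6745*I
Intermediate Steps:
W(f) = -⅕ (W(f) = -f/(5*f) = -⅕*1 = -⅕)
√(W(-1) + (157 - 1*189)) = √(-⅕ + (157 - 1*189)) = √(-⅕ + (157 - 189)) = √(-⅕ - 32) = √(-161/5) = I*√805/5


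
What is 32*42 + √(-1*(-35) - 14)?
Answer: 1344 + √21 ≈ 1348.6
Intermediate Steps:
32*42 + √(-1*(-35) - 14) = 1344 + √(35 - 14) = 1344 + √21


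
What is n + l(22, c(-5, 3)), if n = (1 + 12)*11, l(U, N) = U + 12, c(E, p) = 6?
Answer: 177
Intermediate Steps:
l(U, N) = 12 + U
n = 143 (n = 13*11 = 143)
n + l(22, c(-5, 3)) = 143 + (12 + 22) = 143 + 34 = 177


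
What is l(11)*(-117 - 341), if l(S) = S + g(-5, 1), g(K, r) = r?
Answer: -5496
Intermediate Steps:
l(S) = 1 + S (l(S) = S + 1 = 1 + S)
l(11)*(-117 - 341) = (1 + 11)*(-117 - 341) = 12*(-458) = -5496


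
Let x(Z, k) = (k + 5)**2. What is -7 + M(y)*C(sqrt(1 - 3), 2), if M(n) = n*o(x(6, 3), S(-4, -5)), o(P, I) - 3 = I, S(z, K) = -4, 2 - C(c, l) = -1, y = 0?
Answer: -7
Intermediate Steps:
C(c, l) = 3 (C(c, l) = 2 - 1*(-1) = 2 + 1 = 3)
x(Z, k) = (5 + k)**2
o(P, I) = 3 + I
M(n) = -n (M(n) = n*(3 - 4) = n*(-1) = -n)
-7 + M(y)*C(sqrt(1 - 3), 2) = -7 - 1*0*3 = -7 + 0*3 = -7 + 0 = -7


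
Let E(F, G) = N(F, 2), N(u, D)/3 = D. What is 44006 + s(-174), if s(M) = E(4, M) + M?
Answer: 43838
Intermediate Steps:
N(u, D) = 3*D
E(F, G) = 6 (E(F, G) = 3*2 = 6)
s(M) = 6 + M
44006 + s(-174) = 44006 + (6 - 174) = 44006 - 168 = 43838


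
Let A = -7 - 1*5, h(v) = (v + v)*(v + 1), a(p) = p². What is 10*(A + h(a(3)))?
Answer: 1680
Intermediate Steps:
h(v) = 2*v*(1 + v) (h(v) = (2*v)*(1 + v) = 2*v*(1 + v))
A = -12 (A = -7 - 5 = -12)
10*(A + h(a(3))) = 10*(-12 + 2*3²*(1 + 3²)) = 10*(-12 + 2*9*(1 + 9)) = 10*(-12 + 2*9*10) = 10*(-12 + 180) = 10*168 = 1680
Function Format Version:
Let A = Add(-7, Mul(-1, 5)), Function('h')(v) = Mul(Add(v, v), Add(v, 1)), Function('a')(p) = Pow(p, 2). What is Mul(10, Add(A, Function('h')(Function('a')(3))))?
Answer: 1680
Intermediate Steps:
Function('h')(v) = Mul(2, v, Add(1, v)) (Function('h')(v) = Mul(Mul(2, v), Add(1, v)) = Mul(2, v, Add(1, v)))
A = -12 (A = Add(-7, -5) = -12)
Mul(10, Add(A, Function('h')(Function('a')(3)))) = Mul(10, Add(-12, Mul(2, Pow(3, 2), Add(1, Pow(3, 2))))) = Mul(10, Add(-12, Mul(2, 9, Add(1, 9)))) = Mul(10, Add(-12, Mul(2, 9, 10))) = Mul(10, Add(-12, 180)) = Mul(10, 168) = 1680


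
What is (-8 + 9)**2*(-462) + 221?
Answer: -241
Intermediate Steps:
(-8 + 9)**2*(-462) + 221 = 1**2*(-462) + 221 = 1*(-462) + 221 = -462 + 221 = -241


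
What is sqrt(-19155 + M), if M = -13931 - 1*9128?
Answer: I*sqrt(42214) ≈ 205.46*I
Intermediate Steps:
M = -23059 (M = -13931 - 9128 = -23059)
sqrt(-19155 + M) = sqrt(-19155 - 23059) = sqrt(-42214) = I*sqrt(42214)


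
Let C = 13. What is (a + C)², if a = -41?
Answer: 784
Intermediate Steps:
(a + C)² = (-41 + 13)² = (-28)² = 784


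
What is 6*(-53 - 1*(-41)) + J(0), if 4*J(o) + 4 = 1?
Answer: -291/4 ≈ -72.750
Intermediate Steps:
J(o) = -¾ (J(o) = -1 + (¼)*1 = -1 + ¼ = -¾)
6*(-53 - 1*(-41)) + J(0) = 6*(-53 - 1*(-41)) - ¾ = 6*(-53 + 41) - ¾ = 6*(-12) - ¾ = -72 - ¾ = -291/4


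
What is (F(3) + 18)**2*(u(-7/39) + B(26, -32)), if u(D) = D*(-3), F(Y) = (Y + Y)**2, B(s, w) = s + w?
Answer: -207036/13 ≈ -15926.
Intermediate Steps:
F(Y) = 4*Y**2 (F(Y) = (2*Y)**2 = 4*Y**2)
u(D) = -3*D
(F(3) + 18)**2*(u(-7/39) + B(26, -32)) = (4*3**2 + 18)**2*(-(-21)/39 + (26 - 32)) = (4*9 + 18)**2*(-(-21)/39 - 6) = (36 + 18)**2*(-3*(-7/39) - 6) = 54**2*(7/13 - 6) = 2916*(-71/13) = -207036/13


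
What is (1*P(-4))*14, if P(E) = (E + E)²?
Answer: 896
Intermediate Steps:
P(E) = 4*E² (P(E) = (2*E)² = 4*E²)
(1*P(-4))*14 = (1*(4*(-4)²))*14 = (1*(4*16))*14 = (1*64)*14 = 64*14 = 896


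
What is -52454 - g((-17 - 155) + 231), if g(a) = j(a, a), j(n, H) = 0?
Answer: -52454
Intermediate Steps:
g(a) = 0
-52454 - g((-17 - 155) + 231) = -52454 - 1*0 = -52454 + 0 = -52454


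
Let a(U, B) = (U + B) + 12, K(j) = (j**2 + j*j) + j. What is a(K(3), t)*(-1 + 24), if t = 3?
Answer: 828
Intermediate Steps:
K(j) = j + 2*j**2 (K(j) = (j**2 + j**2) + j = 2*j**2 + j = j + 2*j**2)
a(U, B) = 12 + B + U (a(U, B) = (B + U) + 12 = 12 + B + U)
a(K(3), t)*(-1 + 24) = (12 + 3 + 3*(1 + 2*3))*(-1 + 24) = (12 + 3 + 3*(1 + 6))*23 = (12 + 3 + 3*7)*23 = (12 + 3 + 21)*23 = 36*23 = 828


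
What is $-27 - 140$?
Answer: $-167$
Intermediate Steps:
$-27 - 140 = -167$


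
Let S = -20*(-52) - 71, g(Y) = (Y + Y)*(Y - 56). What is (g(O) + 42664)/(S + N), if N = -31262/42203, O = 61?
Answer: 260898946/5837635 ≈ 44.693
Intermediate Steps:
N = -4466/6029 (N = -31262*1/42203 = -4466/6029 ≈ -0.74075)
g(Y) = 2*Y*(-56 + Y) (g(Y) = (2*Y)*(-56 + Y) = 2*Y*(-56 + Y))
S = 969 (S = 1040 - 71 = 969)
(g(O) + 42664)/(S + N) = (2*61*(-56 + 61) + 42664)/(969 - 4466/6029) = (2*61*5 + 42664)/(5837635/6029) = (610 + 42664)*(6029/5837635) = 43274*(6029/5837635) = 260898946/5837635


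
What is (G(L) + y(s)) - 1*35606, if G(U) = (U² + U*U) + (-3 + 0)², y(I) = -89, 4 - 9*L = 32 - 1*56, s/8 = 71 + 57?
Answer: -2888998/81 ≈ -35667.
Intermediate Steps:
s = 1024 (s = 8*(71 + 57) = 8*128 = 1024)
L = 28/9 (L = 4/9 - (32 - 1*56)/9 = 4/9 - (32 - 56)/9 = 4/9 - ⅑*(-24) = 4/9 + 8/3 = 28/9 ≈ 3.1111)
G(U) = 9 + 2*U² (G(U) = (U² + U²) + (-3)² = 2*U² + 9 = 9 + 2*U²)
(G(L) + y(s)) - 1*35606 = ((9 + 2*(28/9)²) - 89) - 1*35606 = ((9 + 2*(784/81)) - 89) - 35606 = ((9 + 1568/81) - 89) - 35606 = (2297/81 - 89) - 35606 = -4912/81 - 35606 = -2888998/81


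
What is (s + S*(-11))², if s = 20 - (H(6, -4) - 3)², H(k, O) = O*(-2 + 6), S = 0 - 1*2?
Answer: 101761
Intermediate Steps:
S = -2 (S = 0 - 2 = -2)
H(k, O) = 4*O (H(k, O) = O*4 = 4*O)
s = -341 (s = 20 - (4*(-4) - 3)² = 20 - (-16 - 3)² = 20 - 1*(-19)² = 20 - 1*361 = 20 - 361 = -341)
(s + S*(-11))² = (-341 - 2*(-11))² = (-341 + 22)² = (-319)² = 101761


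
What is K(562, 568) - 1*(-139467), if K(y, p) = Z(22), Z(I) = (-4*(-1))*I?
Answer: 139555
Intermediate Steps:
Z(I) = 4*I
K(y, p) = 88 (K(y, p) = 4*22 = 88)
K(562, 568) - 1*(-139467) = 88 - 1*(-139467) = 88 + 139467 = 139555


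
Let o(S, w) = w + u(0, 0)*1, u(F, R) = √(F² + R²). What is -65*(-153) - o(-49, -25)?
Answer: 9970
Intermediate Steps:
o(S, w) = w (o(S, w) = w + √(0² + 0²)*1 = w + √(0 + 0)*1 = w + √0*1 = w + 0*1 = w + 0 = w)
-65*(-153) - o(-49, -25) = -65*(-153) - 1*(-25) = 9945 + 25 = 9970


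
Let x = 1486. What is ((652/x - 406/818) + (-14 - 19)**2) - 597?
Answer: 149494909/303887 ≈ 491.94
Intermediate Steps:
((652/x - 406/818) + (-14 - 19)**2) - 597 = ((652/1486 - 406/818) + (-14 - 19)**2) - 597 = ((652*(1/1486) - 406*1/818) + (-33)**2) - 597 = ((326/743 - 203/409) + 1089) - 597 = (-17495/303887 + 1089) - 597 = 330915448/303887 - 597 = 149494909/303887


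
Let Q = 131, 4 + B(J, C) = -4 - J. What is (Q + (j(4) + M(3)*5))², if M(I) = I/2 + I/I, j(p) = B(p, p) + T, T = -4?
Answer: 65025/4 ≈ 16256.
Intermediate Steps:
B(J, C) = -8 - J (B(J, C) = -4 + (-4 - J) = -8 - J)
j(p) = -12 - p (j(p) = (-8 - p) - 4 = -12 - p)
M(I) = 1 + I/2 (M(I) = I*(½) + 1 = I/2 + 1 = 1 + I/2)
(Q + (j(4) + M(3)*5))² = (131 + ((-12 - 1*4) + (1 + (½)*3)*5))² = (131 + ((-12 - 4) + (1 + 3/2)*5))² = (131 + (-16 + (5/2)*5))² = (131 + (-16 + 25/2))² = (131 - 7/2)² = (255/2)² = 65025/4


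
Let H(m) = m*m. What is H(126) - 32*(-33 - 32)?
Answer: 17956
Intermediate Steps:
H(m) = m**2
H(126) - 32*(-33 - 32) = 126**2 - 32*(-33 - 32) = 15876 - 32*(-65) = 15876 - 1*(-2080) = 15876 + 2080 = 17956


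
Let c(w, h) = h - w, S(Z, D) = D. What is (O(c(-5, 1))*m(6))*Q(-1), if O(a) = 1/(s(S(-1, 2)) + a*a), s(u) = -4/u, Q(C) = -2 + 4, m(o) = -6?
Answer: -6/17 ≈ -0.35294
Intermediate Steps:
Q(C) = 2
O(a) = 1/(-2 + a²) (O(a) = 1/(-4/2 + a*a) = 1/(-4*½ + a²) = 1/(-2 + a²))
(O(c(-5, 1))*m(6))*Q(-1) = (-6/(-2 + (1 - 1*(-5))²))*2 = (-6/(-2 + (1 + 5)²))*2 = (-6/(-2 + 6²))*2 = (-6/(-2 + 36))*2 = (-6/34)*2 = ((1/34)*(-6))*2 = -3/17*2 = -6/17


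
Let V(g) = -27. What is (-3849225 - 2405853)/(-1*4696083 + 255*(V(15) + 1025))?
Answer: 2085026/1480531 ≈ 1.4083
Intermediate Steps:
(-3849225 - 2405853)/(-1*4696083 + 255*(V(15) + 1025)) = (-3849225 - 2405853)/(-1*4696083 + 255*(-27 + 1025)) = -6255078/(-4696083 + 255*998) = -6255078/(-4696083 + 254490) = -6255078/(-4441593) = -6255078*(-1/4441593) = 2085026/1480531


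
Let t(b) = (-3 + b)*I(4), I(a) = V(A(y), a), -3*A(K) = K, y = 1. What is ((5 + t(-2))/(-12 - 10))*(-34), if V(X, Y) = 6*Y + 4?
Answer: -2295/11 ≈ -208.64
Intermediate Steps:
A(K) = -K/3
V(X, Y) = 4 + 6*Y
I(a) = 4 + 6*a
t(b) = -84 + 28*b (t(b) = (-3 + b)*(4 + 6*4) = (-3 + b)*(4 + 24) = (-3 + b)*28 = -84 + 28*b)
((5 + t(-2))/(-12 - 10))*(-34) = ((5 + (-84 + 28*(-2)))/(-12 - 10))*(-34) = ((5 + (-84 - 56))/(-22))*(-34) = ((5 - 140)*(-1/22))*(-34) = -135*(-1/22)*(-34) = (135/22)*(-34) = -2295/11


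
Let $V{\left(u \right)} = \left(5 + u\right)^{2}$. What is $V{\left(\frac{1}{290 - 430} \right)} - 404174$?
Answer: $- \frac{7921321799}{19600} \approx -4.0415 \cdot 10^{5}$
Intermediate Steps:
$V{\left(\frac{1}{290 - 430} \right)} - 404174 = \left(5 + \frac{1}{290 - 430}\right)^{2} - 404174 = \left(5 + \frac{1}{-140}\right)^{2} - 404174 = \left(5 - \frac{1}{140}\right)^{2} - 404174 = \left(\frac{699}{140}\right)^{2} - 404174 = \frac{488601}{19600} - 404174 = - \frac{7921321799}{19600}$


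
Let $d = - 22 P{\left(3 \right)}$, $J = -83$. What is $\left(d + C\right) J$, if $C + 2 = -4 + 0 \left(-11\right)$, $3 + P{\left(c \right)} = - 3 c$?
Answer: $-21414$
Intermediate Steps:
$P{\left(c \right)} = -3 - 3 c$
$C = -6$ ($C = -2 + \left(-4 + 0 \left(-11\right)\right) = -2 + \left(-4 + 0\right) = -2 - 4 = -6$)
$d = 264$ ($d = - 22 \left(-3 - 9\right) = \left(-22\right) \left(-12\right) = 264$)
$\left(d + C\right) J = \left(264 - 6\right) \left(-83\right) = 258 \left(-83\right) = -21414$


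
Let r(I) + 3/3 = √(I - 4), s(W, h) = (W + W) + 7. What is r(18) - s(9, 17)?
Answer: -26 + √14 ≈ -22.258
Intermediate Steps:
s(W, h) = 7 + 2*W (s(W, h) = 2*W + 7 = 7 + 2*W)
r(I) = -1 + √(-4 + I) (r(I) = -1 + √(I - 4) = -1 + √(-4 + I))
r(18) - s(9, 17) = (-1 + √(-4 + 18)) - (7 + 2*9) = (-1 + √14) - (7 + 18) = (-1 + √14) - 1*25 = (-1 + √14) - 25 = -26 + √14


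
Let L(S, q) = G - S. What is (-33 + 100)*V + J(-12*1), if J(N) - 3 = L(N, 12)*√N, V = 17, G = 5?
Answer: 1142 + 34*I*√3 ≈ 1142.0 + 58.89*I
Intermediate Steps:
L(S, q) = 5 - S
J(N) = 3 + √N*(5 - N) (J(N) = 3 + (5 - N)*√N = 3 + √N*(5 - N))
(-33 + 100)*V + J(-12*1) = (-33 + 100)*17 + (3 + √(-12*1)*(5 - (-12))) = 67*17 + (3 + √(-12)*(5 - 1*(-12))) = 1139 + (3 + (2*I*√3)*(5 + 12)) = 1139 + (3 + (2*I*√3)*17) = 1139 + (3 + 34*I*√3) = 1142 + 34*I*√3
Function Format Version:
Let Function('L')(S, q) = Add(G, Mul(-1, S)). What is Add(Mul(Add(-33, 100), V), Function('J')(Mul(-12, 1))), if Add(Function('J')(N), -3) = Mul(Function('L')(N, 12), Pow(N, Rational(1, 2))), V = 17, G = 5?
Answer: Add(1142, Mul(34, I, Pow(3, Rational(1, 2)))) ≈ Add(1142.0, Mul(58.890, I))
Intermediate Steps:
Function('L')(S, q) = Add(5, Mul(-1, S))
Function('J')(N) = Add(3, Mul(Pow(N, Rational(1, 2)), Add(5, Mul(-1, N)))) (Function('J')(N) = Add(3, Mul(Add(5, Mul(-1, N)), Pow(N, Rational(1, 2)))) = Add(3, Mul(Pow(N, Rational(1, 2)), Add(5, Mul(-1, N)))))
Add(Mul(Add(-33, 100), V), Function('J')(Mul(-12, 1))) = Add(Mul(Add(-33, 100), 17), Add(3, Mul(Pow(Mul(-12, 1), Rational(1, 2)), Add(5, Mul(-1, Mul(-12, 1)))))) = Add(Mul(67, 17), Add(3, Mul(Pow(-12, Rational(1, 2)), Add(5, Mul(-1, -12))))) = Add(1139, Add(3, Mul(Mul(2, I, Pow(3, Rational(1, 2))), Add(5, 12)))) = Add(1139, Add(3, Mul(Mul(2, I, Pow(3, Rational(1, 2))), 17))) = Add(1139, Add(3, Mul(34, I, Pow(3, Rational(1, 2))))) = Add(1142, Mul(34, I, Pow(3, Rational(1, 2))))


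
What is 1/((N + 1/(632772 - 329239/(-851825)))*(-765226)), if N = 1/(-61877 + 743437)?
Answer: -16698571255546220/38942392362689837 ≈ -0.42880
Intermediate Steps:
N = 1/681560 ≈ 1.4672e-6
1/((N + 1/(632772 - 329239/(-851825)))*(-765226)) = 1/((1/681560 + 1/(632772 - 329239/(-851825)))*(-765226)) = -1/765226/(1/681560 + 1/(632772 - 329239*(-1/851825))) = -1/765226/(1/681560 + 1/(632772 + 329239/851825)) = -1/765226/(1/681560 + 1/(539011338139/851825)) = -1/765226/(1/681560 + 851825/539011338139) = -1/765226/(1119581185139/367368567622016840) = (367368567622016840/1119581185139)*(-1/765226) = -16698571255546220/38942392362689837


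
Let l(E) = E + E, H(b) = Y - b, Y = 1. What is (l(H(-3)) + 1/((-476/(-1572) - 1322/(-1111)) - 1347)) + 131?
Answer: 81659203591/587479426 ≈ 139.00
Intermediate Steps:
H(b) = 1 - b
l(E) = 2*E
(l(H(-3)) + 1/((-476/(-1572) - 1322/(-1111)) - 1347)) + 131 = (2*(1 - 1*(-3)) + 1/((-476/(-1572) - 1322/(-1111)) - 1347)) + 131 = (2*(1 + 3) + 1/((-476*(-1/1572) - 1322*(-1/1111)) - 1347)) + 131 = (2*4 + 1/((119/393 + 1322/1111) - 1347)) + 131 = (8 + 1/(651755/436623 - 1347)) + 131 = (8 + 1/(-587479426/436623)) + 131 = (8 - 436623/587479426) + 131 = 4699398785/587479426 + 131 = 81659203591/587479426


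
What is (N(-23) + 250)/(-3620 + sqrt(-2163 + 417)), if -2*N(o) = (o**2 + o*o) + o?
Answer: 484175/6553073 + 1605*I*sqrt(194)/26212292 ≈ 0.073885 + 0.00085285*I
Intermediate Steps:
N(o) = -o**2 - o/2 (N(o) = -((o**2 + o*o) + o)/2 = -((o**2 + o**2) + o)/2 = -(2*o**2 + o)/2 = -(o + 2*o**2)/2 = -o**2 - o/2)
(N(-23) + 250)/(-3620 + sqrt(-2163 + 417)) = (-1*(-23)*(1/2 - 23) + 250)/(-3620 + sqrt(-2163 + 417)) = (-1*(-23)*(-45/2) + 250)/(-3620 + sqrt(-1746)) = (-1035/2 + 250)/(-3620 + 3*I*sqrt(194)) = -535/(2*(-3620 + 3*I*sqrt(194)))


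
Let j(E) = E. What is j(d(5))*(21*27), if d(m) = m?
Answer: 2835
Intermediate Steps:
j(d(5))*(21*27) = 5*(21*27) = 5*567 = 2835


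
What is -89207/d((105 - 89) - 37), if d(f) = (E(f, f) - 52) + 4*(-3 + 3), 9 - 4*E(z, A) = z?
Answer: 178414/89 ≈ 2004.7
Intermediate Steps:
E(z, A) = 9/4 - z/4
d(f) = -199/4 - f/4 (d(f) = ((9/4 - f/4) - 52) + 4*(-3 + 3) = (-199/4 - f/4) + 4*0 = (-199/4 - f/4) + 0 = -199/4 - f/4)
-89207/d((105 - 89) - 37) = -89207/(-199/4 - ((105 - 89) - 37)/4) = -89207/(-199/4 - (16 - 37)/4) = -89207/(-199/4 - 1/4*(-21)) = -89207/(-199/4 + 21/4) = -89207/(-89/2) = -89207*(-2/89) = 178414/89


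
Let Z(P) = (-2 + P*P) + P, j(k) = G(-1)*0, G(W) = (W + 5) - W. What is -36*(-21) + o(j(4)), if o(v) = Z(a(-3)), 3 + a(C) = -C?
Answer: 754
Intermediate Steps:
G(W) = 5 (G(W) = (5 + W) - W = 5)
a(C) = -3 - C
j(k) = 0 (j(k) = 5*0 = 0)
Z(P) = -2 + P + P**2 (Z(P) = (-2 + P**2) + P = -2 + P + P**2)
o(v) = -2 (o(v) = -2 + (-3 - 1*(-3)) + (-3 - 1*(-3))**2 = -2 + (-3 + 3) + (-3 + 3)**2 = -2 + 0 + 0**2 = -2 + 0 + 0 = -2)
-36*(-21) + o(j(4)) = -36*(-21) - 2 = 756 - 2 = 754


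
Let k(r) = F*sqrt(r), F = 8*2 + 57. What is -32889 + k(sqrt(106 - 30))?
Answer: -32889 + 73*sqrt(2)*19**(1/4) ≈ -32673.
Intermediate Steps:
F = 73 (F = 16 + 57 = 73)
k(r) = 73*sqrt(r)
-32889 + k(sqrt(106 - 30)) = -32889 + 73*sqrt(sqrt(106 - 30)) = -32889 + 73*sqrt(sqrt(76)) = -32889 + 73*sqrt(2*sqrt(19)) = -32889 + 73*(sqrt(2)*19**(1/4)) = -32889 + 73*sqrt(2)*19**(1/4)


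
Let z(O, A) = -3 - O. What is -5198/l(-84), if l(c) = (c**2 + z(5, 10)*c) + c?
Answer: -2599/3822 ≈ -0.68001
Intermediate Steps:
l(c) = c**2 - 7*c (l(c) = (c**2 + (-3 - 1*5)*c) + c = (c**2 + (-3 - 5)*c) + c = (c**2 - 8*c) + c = c**2 - 7*c)
-5198/l(-84) = -5198*(-1/(84*(-7 - 84))) = -5198/((-84*(-91))) = -5198/7644 = -5198*1/7644 = -2599/3822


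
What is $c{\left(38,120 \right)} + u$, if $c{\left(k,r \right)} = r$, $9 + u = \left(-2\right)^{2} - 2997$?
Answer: $-2882$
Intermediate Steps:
$u = -3002$ ($u = -9 + \left(\left(-2\right)^{2} - 2997\right) = -9 + \left(4 - 2997\right) = -9 - 2993 = -3002$)
$c{\left(38,120 \right)} + u = 120 - 3002 = -2882$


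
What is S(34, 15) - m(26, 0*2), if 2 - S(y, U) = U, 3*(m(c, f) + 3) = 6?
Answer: -12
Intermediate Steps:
m(c, f) = -1 (m(c, f) = -3 + (⅓)*6 = -3 + 2 = -1)
S(y, U) = 2 - U
S(34, 15) - m(26, 0*2) = (2 - 1*15) - 1*(-1) = (2 - 15) + 1 = -13 + 1 = -12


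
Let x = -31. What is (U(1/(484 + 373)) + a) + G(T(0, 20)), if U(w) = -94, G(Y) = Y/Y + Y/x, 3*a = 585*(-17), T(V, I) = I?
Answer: -105668/31 ≈ -3408.6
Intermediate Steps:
a = -3315 (a = (585*(-17))/3 = (⅓)*(-9945) = -3315)
G(Y) = 1 - Y/31 (G(Y) = Y/Y + Y/(-31) = 1 + Y*(-1/31) = 1 - Y/31)
(U(1/(484 + 373)) + a) + G(T(0, 20)) = (-94 - 3315) + (1 - 1/31*20) = -3409 + (1 - 20/31) = -3409 + 11/31 = -105668/31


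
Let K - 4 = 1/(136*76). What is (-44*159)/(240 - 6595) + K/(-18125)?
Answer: 52414715701/47621828000 ≈ 1.1006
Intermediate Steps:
K = 41345/10336 (K = 4 + 1/(136*76) = 4 + 1/10336 = 41345/10336 ≈ 4.0001)
(-44*159)/(240 - 6595) + K/(-18125) = (-44*159)/(240 - 6595) + (41345/10336)/(-18125) = -6996/(-6355) + (41345/10336)*(-1/18125) = -6996*(-1/6355) - 8269/37468000 = 6996/6355 - 8269/37468000 = 52414715701/47621828000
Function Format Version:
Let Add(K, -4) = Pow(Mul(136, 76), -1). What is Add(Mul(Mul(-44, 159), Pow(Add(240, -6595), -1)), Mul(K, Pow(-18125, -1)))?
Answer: Rational(52414715701, 47621828000) ≈ 1.1006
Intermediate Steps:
K = Rational(41345, 10336) (K = Add(4, Pow(Mul(136, 76), -1)) = Add(4, Pow(10336, -1)) = Add(4, Rational(1, 10336)) = Rational(41345, 10336) ≈ 4.0001)
Add(Mul(Mul(-44, 159), Pow(Add(240, -6595), -1)), Mul(K, Pow(-18125, -1))) = Add(Mul(Mul(-44, 159), Pow(Add(240, -6595), -1)), Mul(Rational(41345, 10336), Pow(-18125, -1))) = Add(Mul(-6996, Pow(-6355, -1)), Mul(Rational(41345, 10336), Rational(-1, 18125))) = Add(Mul(-6996, Rational(-1, 6355)), Rational(-8269, 37468000)) = Add(Rational(6996, 6355), Rational(-8269, 37468000)) = Rational(52414715701, 47621828000)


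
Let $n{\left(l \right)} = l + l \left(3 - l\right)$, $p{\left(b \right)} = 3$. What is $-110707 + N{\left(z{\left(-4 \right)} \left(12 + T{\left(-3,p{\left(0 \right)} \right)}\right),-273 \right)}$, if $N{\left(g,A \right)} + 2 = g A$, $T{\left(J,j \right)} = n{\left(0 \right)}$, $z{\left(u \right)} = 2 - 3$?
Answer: $-107433$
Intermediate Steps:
$z{\left(u \right)} = -1$ ($z{\left(u \right)} = 2 - 3 = -1$)
$T{\left(J,j \right)} = 0$ ($T{\left(J,j \right)} = 0 \left(4 - 0\right) = 0 \left(4 + 0\right) = 0 \cdot 4 = 0$)
$N{\left(g,A \right)} = -2 + A g$ ($N{\left(g,A \right)} = -2 + g A = -2 + A g$)
$-110707 + N{\left(z{\left(-4 \right)} \left(12 + T{\left(-3,p{\left(0 \right)} \right)}\right),-273 \right)} = -110707 - \left(2 + 273 \left(- (12 + 0)\right)\right) = -110707 - \left(2 + 273 \left(\left(-1\right) 12\right)\right) = -110707 - -3274 = -110707 + \left(-2 + 3276\right) = -110707 + 3274 = -107433$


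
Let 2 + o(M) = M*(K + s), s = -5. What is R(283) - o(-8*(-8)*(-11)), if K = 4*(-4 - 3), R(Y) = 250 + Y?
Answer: -22697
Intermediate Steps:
K = -28 (K = 4*(-7) = -28)
o(M) = -2 - 33*M (o(M) = -2 + M*(-28 - 5) = -2 + M*(-33) = -2 - 33*M)
R(283) - o(-8*(-8)*(-11)) = (250 + 283) - (-2 - 33*(-8*(-8))*(-11)) = 533 - (-2 - 2112*(-11)) = 533 - (-2 - 33*(-704)) = 533 - (-2 + 23232) = 533 - 1*23230 = 533 - 23230 = -22697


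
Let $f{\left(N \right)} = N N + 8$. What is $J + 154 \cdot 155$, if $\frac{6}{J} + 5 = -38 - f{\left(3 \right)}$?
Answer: $\frac{238699}{10} \approx 23870.0$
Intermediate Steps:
$f{\left(N \right)} = 8 + N^{2}$ ($f{\left(N \right)} = N^{2} + 8 = 8 + N^{2}$)
$J = - \frac{1}{10}$ ($J = \frac{6}{-5 - 55} = \frac{6}{-60} = 6 \left(- \frac{1}{60}\right) = - \frac{1}{10} \approx -0.1$)
$J + 154 \cdot 155 = - \frac{1}{10} + 154 \cdot 155 = - \frac{1}{10} + 23870 = \frac{238699}{10}$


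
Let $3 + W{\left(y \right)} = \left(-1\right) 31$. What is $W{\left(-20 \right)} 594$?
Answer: $-20196$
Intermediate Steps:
$W{\left(y \right)} = -34$ ($W{\left(y \right)} = -3 - 31 = -34$)
$W{\left(-20 \right)} 594 = \left(-34\right) 594 = -20196$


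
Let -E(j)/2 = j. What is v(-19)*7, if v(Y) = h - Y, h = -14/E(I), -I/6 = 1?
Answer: 749/6 ≈ 124.83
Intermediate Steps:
I = -6 (I = -6*1 = -6)
E(j) = -2*j
h = -7/6 (h = -14/((-2*(-6))) = -14/12 = -14*1/12 = -7/6 ≈ -1.1667)
v(Y) = -7/6 - Y
v(-19)*7 = (-7/6 - 1*(-19))*7 = (-7/6 + 19)*7 = (107/6)*7 = 749/6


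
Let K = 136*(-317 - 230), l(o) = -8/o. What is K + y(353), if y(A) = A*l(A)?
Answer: -74400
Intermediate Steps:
y(A) = -8 (y(A) = A*(-8/A) = -8)
K = -74392 (K = 136*(-547) = -74392)
K + y(353) = -74392 - 8 = -74400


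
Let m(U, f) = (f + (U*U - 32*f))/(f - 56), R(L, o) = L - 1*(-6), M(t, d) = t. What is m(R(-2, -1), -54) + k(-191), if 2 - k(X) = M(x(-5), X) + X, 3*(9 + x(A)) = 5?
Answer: 6104/33 ≈ 184.97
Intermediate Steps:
x(A) = -22/3 (x(A) = -9 + (⅓)*5 = -9 + 5/3 = -22/3)
R(L, o) = 6 + L (R(L, o) = L + 6 = 6 + L)
m(U, f) = (U² - 31*f)/(-56 + f) (m(U, f) = (f + (U² - 32*f))/(-56 + f) = (U² - 31*f)/(-56 + f))
k(X) = 28/3 - X (k(X) = 2 - (-22/3 + X) = 2 + (22/3 - X) = 28/3 - X)
m(R(-2, -1), -54) + k(-191) = ((6 - 2)² - 31*(-54))/(-56 - 54) + (28/3 - 1*(-191)) = (4² + 1674)/(-110) + (28/3 + 191) = -(16 + 1674)/110 + 601/3 = -1/110*1690 + 601/3 = -169/11 + 601/3 = 6104/33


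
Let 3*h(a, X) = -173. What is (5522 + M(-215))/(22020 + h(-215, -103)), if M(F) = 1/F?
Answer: 3561687/14165705 ≈ 0.25143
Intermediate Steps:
h(a, X) = -173/3 (h(a, X) = (⅓)*(-173) = -173/3)
(5522 + M(-215))/(22020 + h(-215, -103)) = (5522 + 1/(-215))/(22020 - 173/3) = (5522 - 1/215)/(65887/3) = (1187229/215)*(3/65887) = 3561687/14165705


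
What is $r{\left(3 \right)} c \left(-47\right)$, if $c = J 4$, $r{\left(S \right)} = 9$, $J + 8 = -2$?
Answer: $16920$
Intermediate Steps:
$J = -10$ ($J = -8 - 2 = -10$)
$c = -40$ ($c = \left(-10\right) 4 = -40$)
$r{\left(3 \right)} c \left(-47\right) = 9 \left(-40\right) \left(-47\right) = \left(-360\right) \left(-47\right) = 16920$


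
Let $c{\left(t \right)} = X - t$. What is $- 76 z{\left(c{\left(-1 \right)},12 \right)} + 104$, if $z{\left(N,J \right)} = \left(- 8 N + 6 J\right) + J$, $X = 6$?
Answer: $-2024$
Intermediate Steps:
$c{\left(t \right)} = 6 - t$
$z{\left(N,J \right)} = - 8 N + 7 J$
$- 76 z{\left(c{\left(-1 \right)},12 \right)} + 104 = - 76 \left(- 8 \left(6 - -1\right) + 7 \cdot 12\right) + 104 = - 76 \left(- 8 \left(6 + 1\right) + 84\right) + 104 = - 76 \left(\left(-8\right) 7 + 84\right) + 104 = - 76 \left(-56 + 84\right) + 104 = \left(-76\right) 28 + 104 = -2128 + 104 = -2024$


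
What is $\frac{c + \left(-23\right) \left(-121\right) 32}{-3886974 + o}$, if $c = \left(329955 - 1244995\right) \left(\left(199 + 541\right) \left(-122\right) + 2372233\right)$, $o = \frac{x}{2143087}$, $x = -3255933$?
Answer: $\frac{4474933211251165568}{8330126704671} \approx 5.372 \cdot 10^{5}$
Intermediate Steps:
$o = - \frac{3255933}{2143087} \approx -1.5193$
$c = -2088078273120$ ($c = - 915040 \left(740 \left(-122\right) + 2372233\right) = - 915040 \left(-90280 + 2372233\right) = \left(-915040\right) 2281953 = -2088078273120$)
$\frac{c + \left(-23\right) \left(-121\right) 32}{-3886974 + o} = \frac{-2088078273120 + \left(-23\right) \left(-121\right) 32}{-3886974 - \frac{3255933}{2143087}} = \frac{-2088078273120 + 2783 \cdot 32}{- \frac{8330126704671}{2143087}} = \left(-2088078273120 + 89056\right) \left(- \frac{2143087}{8330126704671}\right) = \left(-2088078184064\right) \left(- \frac{2143087}{8330126704671}\right) = \frac{4474933211251165568}{8330126704671}$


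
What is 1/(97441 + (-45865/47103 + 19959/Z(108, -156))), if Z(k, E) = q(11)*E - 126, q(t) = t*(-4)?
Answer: 105793338/10308819011527 ≈ 1.0262e-5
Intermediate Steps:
q(t) = -4*t
Z(k, E) = -126 - 44*E (Z(k, E) = (-4*11)*E - 126 = -44*E - 126 = -126 - 44*E)
1/(97441 + (-45865/47103 + 19959/Z(108, -156))) = 1/(97441 + (-45865/47103 + 19959/(-126 - 44*(-156)))) = 1/(97441 + (-45865*1/47103 + 19959/(-126 + 6864))) = 1/(97441 + (-45865/47103 + 19959/6738)) = 1/(97441 + (-45865/47103 + 19959*(1/6738))) = 1/(97441 + (-45865/47103 + 6653/2246)) = 1/(97441 + 210363469/105793338) = 1/(10308819011527/105793338) = 105793338/10308819011527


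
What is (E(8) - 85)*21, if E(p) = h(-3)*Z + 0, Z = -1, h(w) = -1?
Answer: -1764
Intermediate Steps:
E(p) = 1 (E(p) = -1*(-1) + 0 = 1 + 0 = 1)
(E(8) - 85)*21 = (1 - 85)*21 = -84*21 = -1764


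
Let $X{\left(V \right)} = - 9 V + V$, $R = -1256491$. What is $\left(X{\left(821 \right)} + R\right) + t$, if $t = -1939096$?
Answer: $-3202155$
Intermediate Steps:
$X{\left(V \right)} = - 8 V$
$\left(X{\left(821 \right)} + R\right) + t = \left(\left(-8\right) 821 - 1256491\right) - 1939096 = \left(-6568 - 1256491\right) - 1939096 = -1263059 - 1939096 = -3202155$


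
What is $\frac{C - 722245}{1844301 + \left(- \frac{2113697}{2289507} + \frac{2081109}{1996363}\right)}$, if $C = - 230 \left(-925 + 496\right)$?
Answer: $- \frac{2850166185335791575}{8429723266060718593} \approx -0.33811$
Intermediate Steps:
$C = 98670$ ($C = \left(-230\right) \left(-429\right) = 98670$)
$\frac{C - 722245}{1844301 + \left(- \frac{2113697}{2289507} + \frac{2081109}{1996363}\right)} = \frac{98670 - 722245}{1844301 + \left(- \frac{2113697}{2289507} + \frac{2081109}{1996363}\right)} = - \frac{623575}{1844301 + \left(\left(-2113697\right) \frac{1}{2289507} + 2081109 \cdot \frac{1}{1996363}\right)} = - \frac{623575}{1844301 + \left(- \frac{2113697}{2289507} + \frac{2081109}{1996363}\right)} = - \frac{623575}{1844301 + \frac{545007139252}{4570687063041}} = - \frac{623575}{\frac{8429723266060718593}{4570687063041}} = \left(-623575\right) \frac{4570687063041}{8429723266060718593} = - \frac{2850166185335791575}{8429723266060718593}$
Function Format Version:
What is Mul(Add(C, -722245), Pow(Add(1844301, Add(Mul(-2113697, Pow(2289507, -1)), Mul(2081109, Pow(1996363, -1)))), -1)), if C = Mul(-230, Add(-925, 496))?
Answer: Rational(-2850166185335791575, 8429723266060718593) ≈ -0.33811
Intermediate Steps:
C = 98670 (C = Mul(-230, -429) = 98670)
Mul(Add(C, -722245), Pow(Add(1844301, Add(Mul(-2113697, Pow(2289507, -1)), Mul(2081109, Pow(1996363, -1)))), -1)) = Mul(Add(98670, -722245), Pow(Add(1844301, Add(Mul(-2113697, Pow(2289507, -1)), Mul(2081109, Pow(1996363, -1)))), -1)) = Mul(-623575, Pow(Add(1844301, Add(Mul(-2113697, Rational(1, 2289507)), Mul(2081109, Rational(1, 1996363)))), -1)) = Mul(-623575, Pow(Add(1844301, Add(Rational(-2113697, 2289507), Rational(2081109, 1996363))), -1)) = Mul(-623575, Pow(Add(1844301, Rational(545007139252, 4570687063041)), -1)) = Mul(-623575, Pow(Rational(8429723266060718593, 4570687063041), -1)) = Mul(-623575, Rational(4570687063041, 8429723266060718593)) = Rational(-2850166185335791575, 8429723266060718593)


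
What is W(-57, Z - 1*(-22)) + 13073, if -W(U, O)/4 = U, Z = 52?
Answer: 13301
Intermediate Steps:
W(U, O) = -4*U
W(-57, Z - 1*(-22)) + 13073 = -4*(-57) + 13073 = 228 + 13073 = 13301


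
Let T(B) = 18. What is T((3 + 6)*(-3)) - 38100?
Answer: -38082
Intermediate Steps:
T((3 + 6)*(-3)) - 38100 = 18 - 38100 = -38082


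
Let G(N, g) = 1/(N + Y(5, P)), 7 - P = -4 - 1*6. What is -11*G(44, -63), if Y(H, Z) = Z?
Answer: -11/61 ≈ -0.18033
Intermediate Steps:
P = 17 (P = 7 - (-4 - 1*6) = 7 - (-4 - 6) = 7 - 1*(-10) = 7 + 10 = 17)
G(N, g) = 1/(17 + N) (G(N, g) = 1/(N + 17) = 1/(17 + N))
-11*G(44, -63) = -11/(17 + 44) = -11/61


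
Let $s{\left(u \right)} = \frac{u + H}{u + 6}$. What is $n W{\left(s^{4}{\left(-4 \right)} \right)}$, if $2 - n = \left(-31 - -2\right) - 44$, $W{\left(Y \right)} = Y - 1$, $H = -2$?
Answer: $6000$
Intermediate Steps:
$s{\left(u \right)} = \frac{-2 + u}{6 + u}$ ($s{\left(u \right)} = \frac{u - 2}{u + 6} = \frac{-2 + u}{6 + u}$)
$W{\left(Y \right)} = -1 + Y$
$n = 75$ ($n = 2 - \left(\left(-31 - -2\right) - 44\right) = 2 - \left(\left(-31 + 2\right) - 44\right) = 2 - \left(-29 - 44\right) = 2 - -73 = 2 + 73 = 75$)
$n W{\left(s^{4}{\left(-4 \right)} \right)} = 75 \left(-1 + \left(\frac{-2 - 4}{6 - 4}\right)^{4}\right) = 75 \left(-1 + \left(\frac{1}{2} \left(-6\right)\right)^{4}\right) = 75 \left(-1 + \left(-3\right)^{4}\right) = 75 \left(-1 + 81\right) = 75 \cdot 80 = 6000$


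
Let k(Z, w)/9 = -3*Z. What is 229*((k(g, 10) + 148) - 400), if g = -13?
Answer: 22671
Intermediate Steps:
k(Z, w) = -27*Z (k(Z, w) = 9*(-3*Z) = -27*Z)
229*((k(g, 10) + 148) - 400) = 229*((-27*(-13) + 148) - 400) = 229*((351 + 148) - 400) = 229*(499 - 400) = 229*99 = 22671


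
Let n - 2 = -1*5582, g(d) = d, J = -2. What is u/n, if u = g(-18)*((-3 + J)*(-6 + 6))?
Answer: 0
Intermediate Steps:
n = -5580 (n = 2 - 1*5582 = 2 - 5582 = -5580)
u = 0 (u = -18*(-3 - 2)*(-6 + 6) = -(-90)*0 = -18*0 = 0)
u/n = 0/(-5580) = 0*(-1/5580) = 0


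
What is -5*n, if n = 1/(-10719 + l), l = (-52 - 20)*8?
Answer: 1/2259 ≈ 0.00044267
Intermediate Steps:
l = -576 (l = -72*8 = -576)
n = -1/11295 (n = 1/(-10719 - 576) = 1/(-11295) = -1/11295 ≈ -8.8535e-5)
-5*n = -5*(-1/11295) = 1/2259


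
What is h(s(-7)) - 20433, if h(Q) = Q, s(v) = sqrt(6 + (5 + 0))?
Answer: -20433 + sqrt(11) ≈ -20430.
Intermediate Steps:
s(v) = sqrt(11) (s(v) = sqrt(6 + 5) = sqrt(11))
h(s(-7)) - 20433 = sqrt(11) - 20433 = -20433 + sqrt(11)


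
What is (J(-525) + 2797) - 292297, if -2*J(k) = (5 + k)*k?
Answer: -426000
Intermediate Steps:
J(k) = -k*(5 + k)/2 (J(k) = -(5 + k)*k/2 = -k*(5 + k)/2)
(J(-525) + 2797) - 292297 = (-1/2*(-525)*(5 - 525) + 2797) - 292297 = (-1/2*(-525)*(-520) + 2797) - 292297 = (-136500 + 2797) - 292297 = -133703 - 292297 = -426000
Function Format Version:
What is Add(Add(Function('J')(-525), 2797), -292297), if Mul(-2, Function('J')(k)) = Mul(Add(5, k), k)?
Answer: -426000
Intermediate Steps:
Function('J')(k) = Mul(Rational(-1, 2), k, Add(5, k)) (Function('J')(k) = Mul(Rational(-1, 2), Mul(Add(5, k), k)) = Mul(Rational(-1, 2), Mul(k, Add(5, k))) = Mul(Rational(-1, 2), k, Add(5, k)))
Add(Add(Function('J')(-525), 2797), -292297) = Add(Add(Mul(Rational(-1, 2), -525, Add(5, -525)), 2797), -292297) = Add(Add(Mul(Rational(-1, 2), -525, -520), 2797), -292297) = Add(Add(-136500, 2797), -292297) = Add(-133703, -292297) = -426000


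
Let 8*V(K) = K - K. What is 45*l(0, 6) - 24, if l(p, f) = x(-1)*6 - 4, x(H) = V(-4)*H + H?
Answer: -474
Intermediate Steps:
V(K) = 0 (V(K) = (K - K)/8 = (⅛)*0 = 0)
x(H) = H (x(H) = 0*H + H = 0 + H = H)
l(p, f) = -10 (l(p, f) = -1*6 - 4 = -6 - 4 = -10)
45*l(0, 6) - 24 = 45*(-10) - 24 = -450 - 24 = -474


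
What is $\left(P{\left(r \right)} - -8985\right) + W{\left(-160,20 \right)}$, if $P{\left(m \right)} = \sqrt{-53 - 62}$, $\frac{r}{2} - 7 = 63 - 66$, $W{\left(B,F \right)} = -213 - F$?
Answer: $8752 + i \sqrt{115} \approx 8752.0 + 10.724 i$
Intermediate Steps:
$r = 8$ ($r = 14 + 2 \left(63 - 66\right) = 14 + 2 \left(-3\right) = 14 - 6 = 8$)
$P{\left(m \right)} = i \sqrt{115}$ ($P{\left(m \right)} = \sqrt{-115} = i \sqrt{115}$)
$\left(P{\left(r \right)} - -8985\right) + W{\left(-160,20 \right)} = \left(i \sqrt{115} - -8985\right) - 233 = \left(i \sqrt{115} + 8985\right) - 233 = \left(8985 + i \sqrt{115}\right) - 233 = 8752 + i \sqrt{115}$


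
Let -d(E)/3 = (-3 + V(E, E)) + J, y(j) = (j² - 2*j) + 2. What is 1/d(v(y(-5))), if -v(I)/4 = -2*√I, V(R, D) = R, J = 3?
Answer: -√37/888 ≈ -0.0068500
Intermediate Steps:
y(j) = 2 + j² - 2*j
v(I) = 8*√I (v(I) = -(-8)*√I = 8*√I)
d(E) = -3*E (d(E) = -3*((-3 + E) + 3) = -3*E)
1/d(v(y(-5))) = 1/(-24*√(2 + (-5)² - 2*(-5))) = 1/(-24*√(2 + 25 + 10)) = 1/(-24*√37) = -√37/888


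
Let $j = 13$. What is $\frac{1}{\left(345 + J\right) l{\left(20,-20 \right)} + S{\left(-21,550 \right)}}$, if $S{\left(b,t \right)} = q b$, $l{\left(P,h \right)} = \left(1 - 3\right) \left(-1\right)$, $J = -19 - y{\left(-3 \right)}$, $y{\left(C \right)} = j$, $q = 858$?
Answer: $- \frac{1}{17392} \approx -5.7498 \cdot 10^{-5}$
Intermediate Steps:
$y{\left(C \right)} = 13$
$J = -32$ ($J = -19 - 13 = -32$)
$l{\left(P,h \right)} = 2$ ($l{\left(P,h \right)} = \left(-2\right) \left(-1\right) = 2$)
$S{\left(b,t \right)} = 858 b$
$\frac{1}{\left(345 + J\right) l{\left(20,-20 \right)} + S{\left(-21,550 \right)}} = \frac{1}{\left(345 - 32\right) 2 + 858 \left(-21\right)} = \frac{1}{313 \cdot 2 - 18018} = \frac{1}{626 - 18018} = \frac{1}{-17392} = - \frac{1}{17392}$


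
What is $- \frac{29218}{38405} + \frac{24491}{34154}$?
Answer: $- \frac{57334717}{1311684370} \approx -0.043711$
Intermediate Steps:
$- \frac{29218}{38405} + \frac{24491}{34154} = - \frac{57334717}{1311684370}$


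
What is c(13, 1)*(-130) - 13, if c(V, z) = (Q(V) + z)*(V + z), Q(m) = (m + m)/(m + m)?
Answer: -3653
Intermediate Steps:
Q(m) = 1 (Q(m) = (2*m)/((2*m)) = (2*m)*(1/(2*m)) = 1)
c(V, z) = (1 + z)*(V + z)
c(13, 1)*(-130) - 13 = (13 + 1 + 1² + 13*1)*(-130) - 13 = (13 + 1 + 1 + 13)*(-130) - 13 = 28*(-130) - 13 = -3640 - 13 = -3653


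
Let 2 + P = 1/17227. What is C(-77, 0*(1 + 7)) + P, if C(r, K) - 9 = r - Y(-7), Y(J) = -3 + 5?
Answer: -1240343/17227 ≈ -72.000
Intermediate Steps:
Y(J) = 2
C(r, K) = 7 + r (C(r, K) = 9 + (r - 1*2) = 9 + (r - 2) = 9 + (-2 + r) = 7 + r)
P = -34453/17227 (P = -2 + 1/17227 = -34453/17227 ≈ -1.9999)
C(-77, 0*(1 + 7)) + P = (7 - 77) - 34453/17227 = -70 - 34453/17227 = -1240343/17227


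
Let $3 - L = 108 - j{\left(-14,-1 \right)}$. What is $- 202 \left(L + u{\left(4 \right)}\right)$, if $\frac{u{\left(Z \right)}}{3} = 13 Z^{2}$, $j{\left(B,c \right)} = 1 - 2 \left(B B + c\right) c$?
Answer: $-183618$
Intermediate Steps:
$j{\left(B,c \right)} = c \left(- 2 c - 2 B^{2}\right)$ ($j{\left(B,c \right)} = 1 - 2 \left(B^{2} + c\right) c = 1 - 2 \left(c + B^{2}\right) c = 1 \left(- 2 c - 2 B^{2}\right) c = 1 c \left(- 2 c - 2 B^{2}\right) = c \left(- 2 c - 2 B^{2}\right)$)
$u{\left(Z \right)} = 39 Z^{2}$ ($u{\left(Z \right)} = 3 \cdot 13 Z^{2} = 39 Z^{2}$)
$L = 285$ ($L = 3 - \left(108 - \left(-2\right) \left(-1\right) \left(-1 + \left(-14\right)^{2}\right)\right) = 3 - \left(108 - \left(-2\right) \left(-1\right) \left(-1 + 196\right)\right) = 3 - \left(108 - \left(-2\right) \left(-1\right) 195\right) = 3 - \left(108 - 390\right) = 3 - -282 = 3 + 282 = 285$)
$- 202 \left(L + u{\left(4 \right)}\right) = - 202 \left(285 + 39 \cdot 4^{2}\right) = - 202 \left(285 + 39 \cdot 16\right) = - 202 \left(285 + 624\right) = \left(-202\right) 909 = -183618$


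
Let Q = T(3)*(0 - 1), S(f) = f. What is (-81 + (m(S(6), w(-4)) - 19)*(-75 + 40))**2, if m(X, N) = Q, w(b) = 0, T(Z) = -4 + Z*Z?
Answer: 576081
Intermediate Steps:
T(Z) = -4 + Z**2
Q = -5 (Q = (-4 + 3**2)*(0 - 1) = (-4 + 9)*(-1) = 5*(-1) = -5)
m(X, N) = -5
(-81 + (m(S(6), w(-4)) - 19)*(-75 + 40))**2 = (-81 + (-5 - 19)*(-75 + 40))**2 = (-81 - 24*(-35))**2 = (-81 + 840)**2 = 759**2 = 576081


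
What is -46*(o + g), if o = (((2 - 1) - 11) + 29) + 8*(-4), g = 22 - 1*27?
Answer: 828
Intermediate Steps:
g = -5 (g = 22 - 27 = -5)
o = -13 (o = ((1 - 11) + 29) - 32 = (-10 + 29) - 32 = 19 - 32 = -13)
-46*(o + g) = -46*(-13 - 5) = -46*(-18) = 828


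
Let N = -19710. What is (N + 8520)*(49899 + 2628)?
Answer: -587777130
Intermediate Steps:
(N + 8520)*(49899 + 2628) = (-19710 + 8520)*(49899 + 2628) = -11190*52527 = -587777130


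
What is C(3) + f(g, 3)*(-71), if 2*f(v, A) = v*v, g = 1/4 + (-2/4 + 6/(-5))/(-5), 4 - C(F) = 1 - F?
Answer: -127151/20000 ≈ -6.3576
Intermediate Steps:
C(F) = 3 + F (C(F) = 4 - (1 - F) = 4 + (-1 + F) = 3 + F)
g = 59/100 (g = 1*(¼) + (-2*¼ + 6*(-⅕))*(-⅕) = ¼ + (-½ - 6/5)*(-⅕) = ¼ - 17/10*(-⅕) = ¼ + 17/50 = 59/100 ≈ 0.59000)
f(v, A) = v²/2 (f(v, A) = (v*v)/2 = v²/2)
C(3) + f(g, 3)*(-71) = (3 + 3) + ((59/100)²/2)*(-71) = 6 + ((½)*(3481/10000))*(-71) = 6 + (3481/20000)*(-71) = 6 - 247151/20000 = -127151/20000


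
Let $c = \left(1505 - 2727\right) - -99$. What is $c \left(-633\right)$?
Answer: $710859$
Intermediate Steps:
$c = -1123$ ($c = -1222 + \left(112 - 13\right) = -1222 + 99 = -1123$)
$c \left(-633\right) = \left(-1123\right) \left(-633\right) = 710859$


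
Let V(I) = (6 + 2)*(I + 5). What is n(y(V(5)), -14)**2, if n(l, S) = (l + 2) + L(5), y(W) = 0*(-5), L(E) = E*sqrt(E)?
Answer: 129 + 20*sqrt(5) ≈ 173.72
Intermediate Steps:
V(I) = 40 + 8*I (V(I) = 8*(5 + I) = 40 + 8*I)
L(E) = E**(3/2)
y(W) = 0
n(l, S) = 2 + l + 5*sqrt(5) (n(l, S) = (l + 2) + 5**(3/2) = (2 + l) + 5*sqrt(5) = 2 + l + 5*sqrt(5))
n(y(V(5)), -14)**2 = (2 + 0 + 5*sqrt(5))**2 = (2 + 5*sqrt(5))**2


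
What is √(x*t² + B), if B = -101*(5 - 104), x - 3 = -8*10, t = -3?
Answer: 3*√1034 ≈ 96.468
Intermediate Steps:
x = -77 (x = 3 - 8*10 = 3 - 80 = -77)
B = 9999 (B = -101*(-99) = 9999)
√(x*t² + B) = √(-77*(-3)² + 9999) = √(-77*9 + 9999) = √(-693 + 9999) = √9306 = 3*√1034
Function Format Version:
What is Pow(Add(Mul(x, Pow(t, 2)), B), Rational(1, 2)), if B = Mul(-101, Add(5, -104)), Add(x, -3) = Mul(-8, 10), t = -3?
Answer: Mul(3, Pow(1034, Rational(1, 2))) ≈ 96.468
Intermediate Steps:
x = -77 (x = Add(3, Mul(-8, 10)) = Add(3, -80) = -77)
B = 9999 (B = Mul(-101, -99) = 9999)
Pow(Add(Mul(x, Pow(t, 2)), B), Rational(1, 2)) = Pow(Add(Mul(-77, Pow(-3, 2)), 9999), Rational(1, 2)) = Pow(Add(Mul(-77, 9), 9999), Rational(1, 2)) = Pow(Add(-693, 9999), Rational(1, 2)) = Pow(9306, Rational(1, 2)) = Mul(3, Pow(1034, Rational(1, 2)))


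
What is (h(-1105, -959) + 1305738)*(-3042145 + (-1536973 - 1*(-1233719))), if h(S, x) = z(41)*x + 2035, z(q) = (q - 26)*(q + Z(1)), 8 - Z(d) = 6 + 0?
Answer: -2305709207982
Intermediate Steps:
Z(d) = 2 (Z(d) = 8 - (6 + 0) = 8 - 1*6 = 8 - 6 = 2)
z(q) = (-26 + q)*(2 + q) (z(q) = (q - 26)*(q + 2) = (-26 + q)*(2 + q))
h(S, x) = 2035 + 645*x (h(S, x) = (-52 + 41**2 - 24*41)*x + 2035 = (-52 + 1681 - 984)*x + 2035 = 645*x + 2035 = 2035 + 645*x)
(h(-1105, -959) + 1305738)*(-3042145 + (-1536973 - 1*(-1233719))) = ((2035 + 645*(-959)) + 1305738)*(-3042145 + (-1536973 - 1*(-1233719))) = ((2035 - 618555) + 1305738)*(-3042145 + (-1536973 + 1233719)) = (-616520 + 1305738)*(-3042145 - 303254) = 689218*(-3345399) = -2305709207982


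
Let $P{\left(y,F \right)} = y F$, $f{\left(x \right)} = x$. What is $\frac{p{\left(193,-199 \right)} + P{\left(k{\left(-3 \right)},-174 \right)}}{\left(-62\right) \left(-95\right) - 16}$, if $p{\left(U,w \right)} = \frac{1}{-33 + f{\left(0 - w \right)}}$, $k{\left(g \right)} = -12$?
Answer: $\frac{346609}{975084} \approx 0.35547$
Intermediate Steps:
$p{\left(U,w \right)} = \frac{1}{-33 - w}$ ($p{\left(U,w \right)} = \frac{1}{-33 + \left(0 - w\right)} = \frac{1}{-33 - w}$)
$P{\left(y,F \right)} = F y$
$\frac{p{\left(193,-199 \right)} + P{\left(k{\left(-3 \right)},-174 \right)}}{\left(-62\right) \left(-95\right) - 16} = \frac{- \frac{1}{33 - 199} - -2088}{\left(-62\right) \left(-95\right) - 16} = \frac{- \frac{1}{-166} + 2088}{5890 - 16} = \frac{\left(-1\right) \left(- \frac{1}{166}\right) + 2088}{5874} = \left(\frac{1}{166} + 2088\right) \frac{1}{5874} = \frac{346609}{166} \cdot \frac{1}{5874} = \frac{346609}{975084}$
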